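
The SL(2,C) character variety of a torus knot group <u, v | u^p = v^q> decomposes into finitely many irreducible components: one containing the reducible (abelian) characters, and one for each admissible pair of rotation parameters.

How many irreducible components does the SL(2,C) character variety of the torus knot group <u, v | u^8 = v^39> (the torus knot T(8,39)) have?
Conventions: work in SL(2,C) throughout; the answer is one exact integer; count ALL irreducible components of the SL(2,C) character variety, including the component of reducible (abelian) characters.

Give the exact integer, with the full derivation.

134

For T(8,39): irreducibility forces the central element u^8 = v^39 to one of +I, -I.
On an irreducible component, tr(u) is locked at 2*cos(pi*alpha/8) for some alpha in 1..7, and tr(v) at 2*cos(pi*beta/39) for some beta in 1..38.
u^8 = (-1)^alpha I and v^39 = (-1)^beta I must agree, so alpha and beta have equal parity.
Enumerate parity-matched pairs: 4*19 odd-odd plus 3*19 even-even gives 133.
components with irreducible characters: 133; plus the single component of reducible (abelian) characters: total 134.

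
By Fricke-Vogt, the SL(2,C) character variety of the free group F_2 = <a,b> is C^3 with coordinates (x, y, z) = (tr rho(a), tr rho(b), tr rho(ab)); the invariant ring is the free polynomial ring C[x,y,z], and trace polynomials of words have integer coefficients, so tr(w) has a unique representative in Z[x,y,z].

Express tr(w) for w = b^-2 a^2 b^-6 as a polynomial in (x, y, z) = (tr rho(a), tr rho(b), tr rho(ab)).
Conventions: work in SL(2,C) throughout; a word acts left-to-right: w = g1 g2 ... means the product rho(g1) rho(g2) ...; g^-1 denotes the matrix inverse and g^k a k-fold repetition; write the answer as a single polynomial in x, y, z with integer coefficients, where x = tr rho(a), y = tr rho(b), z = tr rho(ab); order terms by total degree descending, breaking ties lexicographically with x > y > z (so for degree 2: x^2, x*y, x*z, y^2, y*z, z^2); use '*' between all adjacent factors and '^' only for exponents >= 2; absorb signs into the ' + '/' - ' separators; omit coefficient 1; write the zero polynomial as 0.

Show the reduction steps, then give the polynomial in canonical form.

x^2*y^8 - x*y^7*z - 7*x^2*y^6 - y^8 + 6*x*y^5*z + 15*x^2*y^4 + 8*y^6 - 10*x*y^3*z - 10*x^2*y^2 - 20*y^4 + 4*x*y*z + x^2 + 16*y^2 - 2

next, tr(a^2) = tr(a) * tr(a) - tr(1) = x^2 - 2
tr(a^2 b) = tr(a) * tr(b a) - tr(b) = x*z - y
and tr(a^2 b^-1) = tr(a^2) * tr(b) - tr(a^2 b) = x^2*y - x*z - y
and tr(b^-2 a^2) = tr(a^2 b^-1) * tr(b) - tr(a^2) = x^2*y^2 - x*y*z - x^2 - y^2 + 2
tr(b^-1 a^2 b^-2) = tr(b^-2 a^2) * tr(b) - tr(b^-2 a^2 b) = x^2*y^3 - x*y^2*z - 2*x^2*y - y^3 + x*z + 3*y
tr(b^-1 a^2 b^-3) = tr(b^-1 a^2 b^-2) * tr(b) - tr(b^-1 a^2 b^-1) = x^2*y^4 - x*y^3*z - 3*x^2*y^2 - y^4 + 2*x*y*z + x^2 + 4*y^2 - 2
and tr(b^-1 a^2 b^-4) = tr(b^-1 a^2 b^-3) * tr(b) - tr(b^-1 a^2 b^-2) = x^2*y^5 - x*y^4*z - 4*x^2*y^3 - y^5 + 3*x*y^2*z + 3*x^2*y + 5*y^3 - x*z - 5*y
tr(b^-3 a^2 b^-3) = tr(b^-1 a^2 b^-4) * tr(b) - tr(b^-1 a^2 b^-3) = x^2*y^6 - x*y^5*z - 5*x^2*y^4 - y^6 + 4*x*y^3*z + 6*x^2*y^2 + 6*y^4 - 3*x*y*z - x^2 - 9*y^2 + 2
tr(b^-6 a^2 b^-1) = tr(b^-3 a^2 b^-3) * tr(b) - tr(b^-3 a^2 b^-2) = x^2*y^7 - x*y^6*z - 6*x^2*y^5 - y^7 + 5*x*y^4*z + 10*x^2*y^3 + 7*y^5 - 6*x*y^2*z - 4*x^2*y - 14*y^3 + x*z + 7*y
next, tr(b^-2 a^2 b^-6) = tr(b^-6 a^2 b^-1) * tr(b) - tr(b^-6 a^2) = x^2*y^8 - x*y^7*z - 7*x^2*y^6 - y^8 + 6*x*y^5*z + 15*x^2*y^4 + 8*y^6 - 10*x*y^3*z - 10*x^2*y^2 - 20*y^4 + 4*x*y*z + x^2 + 16*y^2 - 2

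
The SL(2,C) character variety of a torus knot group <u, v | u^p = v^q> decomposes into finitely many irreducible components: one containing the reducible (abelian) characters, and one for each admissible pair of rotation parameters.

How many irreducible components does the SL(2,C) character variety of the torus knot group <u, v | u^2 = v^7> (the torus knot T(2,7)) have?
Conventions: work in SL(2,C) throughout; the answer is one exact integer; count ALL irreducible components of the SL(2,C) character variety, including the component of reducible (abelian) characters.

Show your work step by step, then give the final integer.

4

Gamma = < u, v | u^2 = v^7 > (torus knot T(2,7)); the central element u^2 = v^7 acts as +I or -I in any irreducible SL(2,C) representation.
On an irreducible component, tr(u) is locked at 2*cos(pi*alpha/2) for some alpha in 1..1, and tr(v) at 2*cos(pi*beta/7) for some beta in 1..6.
The two central values (-1)^alpha I and (-1)^beta I must be the same matrix, so alpha and beta share a parity.
count pairs: odd alpha (1 choices) x odd beta (3), plus even alpha (0) x even beta (3): 1*3 + 0*3 = 3.
That is 3 components of irreducible characters, and with the reducible (abelian) component the total is 4.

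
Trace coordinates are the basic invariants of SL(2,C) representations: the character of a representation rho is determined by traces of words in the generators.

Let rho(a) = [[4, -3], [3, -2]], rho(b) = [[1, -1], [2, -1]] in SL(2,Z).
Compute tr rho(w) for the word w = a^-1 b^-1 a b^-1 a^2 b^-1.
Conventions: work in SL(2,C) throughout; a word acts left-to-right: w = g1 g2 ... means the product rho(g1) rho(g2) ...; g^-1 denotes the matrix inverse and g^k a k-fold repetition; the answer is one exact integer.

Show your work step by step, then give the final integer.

-60

rho(a^-1) = [[-2, 3], [-3, 4]]
... * rho(b^-1) = [[-1, 1], [-2, 1]]  ->  [[-4, 1], [-5, 1]]
... * rho(a) = [[4, -3], [3, -2]]  ->  [[-13, 10], [-17, 13]]
... * rho(b^-1) = [[-1, 1], [-2, 1]]  ->  [[-7, -3], [-9, -4]]
... * rho(a) = [[4, -3], [3, -2]]  ->  [[-37, 27], [-48, 35]]
... * rho(a) = [[4, -3], [3, -2]]  ->  [[-67, 57], [-87, 74]]
... * rho(b^-1) = [[-1, 1], [-2, 1]]  ->  [[-47, -10], [-61, -13]]
tr = -47 + -13 = -60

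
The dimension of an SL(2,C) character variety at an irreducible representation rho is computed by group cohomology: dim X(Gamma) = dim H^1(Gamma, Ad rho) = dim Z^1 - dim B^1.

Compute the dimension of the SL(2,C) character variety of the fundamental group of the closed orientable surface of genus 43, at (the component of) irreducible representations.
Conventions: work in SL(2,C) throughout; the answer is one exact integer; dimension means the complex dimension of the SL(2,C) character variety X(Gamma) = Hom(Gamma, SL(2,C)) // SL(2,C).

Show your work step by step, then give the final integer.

The genus-43 surface group: 2g = 86 generators, one relator prod [a_i, b_i].
A cocycle assigns one sl_2 vector per generator subject to the relator condition d_2(z) = 0: dim of the unconstrained space is 3*2g = 258.
d_2 is surjective at irreducible rho (its cokernel H^2 is dual to H^0 = 0), so dim Z^1 = 258 - 3 = 255.
As always at irreducible rho, dim B^1 = 3.
Hence dim X = 255 - 3 = 252.

252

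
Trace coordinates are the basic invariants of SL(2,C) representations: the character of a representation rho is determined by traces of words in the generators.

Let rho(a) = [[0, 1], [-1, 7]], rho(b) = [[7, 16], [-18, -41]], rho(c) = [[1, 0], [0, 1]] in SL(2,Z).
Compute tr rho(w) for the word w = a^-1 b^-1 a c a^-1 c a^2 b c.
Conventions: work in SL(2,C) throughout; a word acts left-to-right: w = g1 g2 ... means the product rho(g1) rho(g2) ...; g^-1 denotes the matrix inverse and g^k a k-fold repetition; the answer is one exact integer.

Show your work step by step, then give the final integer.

rho(a^-1) = [[7, -1], [1, 0]]
... * rho(b^-1) = [[-41, -16], [18, 7]]  ->  [[-305, -119], [-41, -16]]
... * rho(a) = [[0, 1], [-1, 7]]  ->  [[119, -1138], [16, -153]]
... * rho(c) = [[1, 0], [0, 1]]  ->  [[119, -1138], [16, -153]]
... * rho(a^-1) = [[7, -1], [1, 0]]  ->  [[-305, -119], [-41, -16]]
... * rho(c) = [[1, 0], [0, 1]]  ->  [[-305, -119], [-41, -16]]
... * rho(a) = [[0, 1], [-1, 7]]  ->  [[119, -1138], [16, -153]]
... * rho(a) = [[0, 1], [-1, 7]]  ->  [[1138, -7847], [153, -1055]]
... * rho(b) = [[7, 16], [-18, -41]]  ->  [[149212, 339935], [20061, 45703]]
... * rho(c) = [[1, 0], [0, 1]]  ->  [[149212, 339935], [20061, 45703]]
tr = 149212 + 45703 = 194915

194915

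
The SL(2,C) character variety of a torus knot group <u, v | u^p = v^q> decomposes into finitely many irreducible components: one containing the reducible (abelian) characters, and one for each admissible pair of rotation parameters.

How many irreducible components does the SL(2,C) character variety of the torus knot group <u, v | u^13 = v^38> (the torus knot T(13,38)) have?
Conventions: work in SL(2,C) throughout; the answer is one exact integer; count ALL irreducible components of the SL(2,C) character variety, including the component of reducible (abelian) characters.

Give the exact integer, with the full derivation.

223

Gamma = < u, v | u^13 = v^38 > (torus knot T(13,38)); the central element u^13 = v^38 acts as +I or -I in any irreducible SL(2,C) representation.
This locks tr(u) to 2*cos(pi*alpha/13), alpha in 1..12, and tr(v) to 2*cos(pi*beta/38), beta in 1..37, on each component of irreducible characters.
The two central values (-1)^alpha I and (-1)^beta I must be the same matrix, so alpha and beta share a parity.
Enumerate parity-matched pairs: 6*19 odd-odd plus 6*18 even-even gives 222.
Total: 222 irreducible-character components + 1 reducible (abelian) component = 223.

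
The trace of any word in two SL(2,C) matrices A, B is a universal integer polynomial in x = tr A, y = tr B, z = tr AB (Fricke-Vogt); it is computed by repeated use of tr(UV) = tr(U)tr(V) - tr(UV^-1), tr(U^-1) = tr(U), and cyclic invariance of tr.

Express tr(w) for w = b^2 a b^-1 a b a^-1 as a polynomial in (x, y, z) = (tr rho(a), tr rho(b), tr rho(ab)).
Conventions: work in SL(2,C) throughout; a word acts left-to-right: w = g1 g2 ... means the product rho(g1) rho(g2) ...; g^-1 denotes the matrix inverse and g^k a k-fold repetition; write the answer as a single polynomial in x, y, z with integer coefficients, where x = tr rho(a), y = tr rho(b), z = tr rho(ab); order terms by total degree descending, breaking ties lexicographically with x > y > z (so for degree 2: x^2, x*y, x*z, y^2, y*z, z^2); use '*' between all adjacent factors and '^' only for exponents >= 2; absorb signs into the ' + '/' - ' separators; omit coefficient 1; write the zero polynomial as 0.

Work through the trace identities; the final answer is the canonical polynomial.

tr(a b^2) = tr(b)*tr(a b) - tr(a) = y*z - x
so tr(b^3 a) = tr(b)*tr(a b^2) - tr(a b) = y^2*z - x*y - z
tr(b^2) = tr(b)*tr(b) - tr(1) = y^2 - 2
tr(b^3) = tr(b)*tr(b^2) - tr(b) = y^3 - 3*y
reduce: tr(a b^3 a) = tr(a)*tr(b^3 a) - tr(b^3) = x*y^2*z - x^2*y - y^3 - x*z + 3*y
tr(a b a b) = tr(a b)*tr(a b) - tr(1) = z^2 - 2
so tr(a b a) = tr(a)*tr(b a) - tr(b) = x*z - y
so tr(a b a b^2) = tr(b)*tr(a b a b) - tr(a b a) = y*z^2 - x*z - y
reduce: tr(a b^3 a b) = tr(b)*tr(a b a b^2) - tr(a b a b) = y^2*z^2 - x*y*z - y^2 - z^2 + 2
tr(b^2 a b^-1 a b) = tr(a b^3 a)*tr(b) - tr(a b^3 a b) = x*y^3*z - x^2*y^2 - y^4 - y^2*z^2 + 4*y^2 + z^2 - 2
so tr(a b a b^2 a) = tr(a)*tr(b a b^2 a) - tr(b a b^2) = x*y*z^2 - x^2*z - y^2*z + z
tr(a b a b a b) = tr(b a)*tr(b a b a) - tr(b^-1 a^-1) = z^3 - 3*z
reduce: tr(a b a b a) = tr(a)*tr(b a b a) - tr(b a b) = x*z^2 - y*z - x
tr(a b a b^2 a b) = tr(b)*tr(a b a b a b) - tr(a b a b a) = y*z^3 - x*z^2 - 2*y*z + x
so tr(b^2 a b^-1 a b a) = tr(a b a b^2 a)*tr(b) - tr(a b a b^2 a b) = x*y^2*z^2 - x^2*y*z - y^3*z - y*z^3 + x*z^2 + 3*y*z - x
reduce: tr(b^2 a b^-1 a b a^-1) = tr(b^2 a b^-1 a b)*tr(a) - tr(b^2 a b^-1 a b a) = x^2*y^3*z - x^3*y^2 - x*y^4 - 2*x*y^2*z^2 + x^2*y*z + y^3*z + y*z^3 + 4*x*y^2 - 3*y*z - x

x^2*y^3*z - x^3*y^2 - x*y^4 - 2*x*y^2*z^2 + x^2*y*z + y^3*z + y*z^3 + 4*x*y^2 - 3*y*z - x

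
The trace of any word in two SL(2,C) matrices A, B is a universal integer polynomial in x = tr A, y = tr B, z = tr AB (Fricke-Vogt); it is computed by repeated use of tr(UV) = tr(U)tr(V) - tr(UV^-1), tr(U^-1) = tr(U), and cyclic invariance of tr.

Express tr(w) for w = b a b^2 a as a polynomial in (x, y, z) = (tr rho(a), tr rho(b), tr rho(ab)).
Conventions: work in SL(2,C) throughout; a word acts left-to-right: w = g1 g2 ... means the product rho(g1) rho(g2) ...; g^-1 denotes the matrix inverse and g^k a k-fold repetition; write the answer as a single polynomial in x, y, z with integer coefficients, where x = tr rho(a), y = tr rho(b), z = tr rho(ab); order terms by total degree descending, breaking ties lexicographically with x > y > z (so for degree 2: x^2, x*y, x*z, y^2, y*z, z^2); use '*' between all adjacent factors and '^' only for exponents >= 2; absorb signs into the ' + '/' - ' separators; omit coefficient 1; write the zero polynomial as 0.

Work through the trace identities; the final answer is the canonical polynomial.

y*z^2 - x*z - y

tr(a b a b) = tr(b a) * tr(b a) - tr(1)  (split on b) = z^2 - 2
use: tr(a b a) = tr(a) * tr(b a) - tr(b)  (reduce the a square) = x*z - y
tr(b a b^2 a) = tr(b) * tr(a b a b) - tr(a b a)  (reduce the b square) = y*z^2 - x*z - y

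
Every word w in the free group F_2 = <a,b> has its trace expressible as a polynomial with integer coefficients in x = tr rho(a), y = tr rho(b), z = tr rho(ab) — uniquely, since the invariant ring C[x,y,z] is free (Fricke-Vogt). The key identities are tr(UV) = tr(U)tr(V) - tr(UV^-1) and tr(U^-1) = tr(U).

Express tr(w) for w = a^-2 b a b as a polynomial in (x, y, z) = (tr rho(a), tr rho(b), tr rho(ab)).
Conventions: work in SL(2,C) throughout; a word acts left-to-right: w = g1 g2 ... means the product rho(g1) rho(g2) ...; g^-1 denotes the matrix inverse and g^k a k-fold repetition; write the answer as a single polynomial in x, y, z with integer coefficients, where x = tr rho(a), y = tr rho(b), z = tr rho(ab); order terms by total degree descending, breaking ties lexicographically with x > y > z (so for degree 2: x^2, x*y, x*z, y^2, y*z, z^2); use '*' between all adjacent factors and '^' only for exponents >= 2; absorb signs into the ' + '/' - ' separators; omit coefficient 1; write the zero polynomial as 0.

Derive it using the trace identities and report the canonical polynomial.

x^2*y*z - x^3 - x*z^2 - y*z + 3*x

tr(b a b) = tr(b)*tr(a b) - tr(a)   [square of b] = y*z - x
tr(b a b a) = tr(a b)*tr(a b) - tr(1)   [split at a repeated a] = z^2 - 2
tr(b a b a^-1) = tr(b a b)*tr(a) - tr(b a b a)   [inverse elimination on a] = x*y*z - x^2 - z^2 + 2
tr(a^-2 b a b) = tr(b a b a^-1)*tr(a) - tr(b a b)   [inverse elimination on a] = x^2*y*z - x^3 - x*z^2 - y*z + 3*x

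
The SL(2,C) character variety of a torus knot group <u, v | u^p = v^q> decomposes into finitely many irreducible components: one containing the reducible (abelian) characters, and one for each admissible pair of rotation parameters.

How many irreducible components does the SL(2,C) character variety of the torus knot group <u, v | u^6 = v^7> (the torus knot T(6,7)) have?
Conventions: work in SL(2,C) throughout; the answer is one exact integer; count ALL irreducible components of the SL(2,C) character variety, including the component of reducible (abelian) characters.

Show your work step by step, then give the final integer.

16

Gamma = < u, v | u^6 = v^7 > (torus knot T(6,7)); the central element u^6 = v^7 acts as +I or -I in any irreducible SL(2,C) representation.
This locks tr(u) to 2*cos(pi*alpha/6), alpha in 1..5, and tr(v) to 2*cos(pi*beta/7), beta in 1..6, on each component of irreducible characters.
The two central values (-1)^alpha I and (-1)^beta I must be the same matrix, so alpha and beta share a parity.
Enumerate parity-matched pairs: 3*3 odd-odd plus 2*3 even-even gives 15.
That is 15 components of irreducible characters, and with the reducible (abelian) component the total is 16.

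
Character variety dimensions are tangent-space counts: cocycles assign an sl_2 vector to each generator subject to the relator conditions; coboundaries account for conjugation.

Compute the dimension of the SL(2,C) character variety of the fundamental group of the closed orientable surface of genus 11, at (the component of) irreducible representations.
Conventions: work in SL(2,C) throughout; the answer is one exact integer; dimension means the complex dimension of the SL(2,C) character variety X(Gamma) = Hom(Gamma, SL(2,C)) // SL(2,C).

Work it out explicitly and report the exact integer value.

60

pi_1 of the closed genus-11 surface has 22 generators bound by the single product-of-commutators relator.
Unconstrained cocycle data is one sl_2 vector per generator (66 dimensions), cut by the relator condition d_2(z) = 0.
At an irreducible rho, H^2 = coker(d_2) vanishes (Poincare duality: H^2 is dual to H^0 = invariants = 0), so d_2 is surjective onto sl_2 and dim Z^1 = 66 - 3 = 63.
dim B^1 = 3 (coboundaries, injective at irreducible rho).
Hence dim X = 63 - 3 = 60.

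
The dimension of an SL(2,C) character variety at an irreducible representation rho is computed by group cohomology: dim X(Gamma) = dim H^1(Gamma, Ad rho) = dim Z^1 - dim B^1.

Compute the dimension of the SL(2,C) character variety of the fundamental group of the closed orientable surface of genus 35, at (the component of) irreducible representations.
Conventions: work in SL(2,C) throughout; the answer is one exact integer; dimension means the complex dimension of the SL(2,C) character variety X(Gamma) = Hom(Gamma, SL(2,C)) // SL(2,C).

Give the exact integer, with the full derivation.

204

Gamma = pi_1(Sigma_35) = < a_1, b_1, ..., a_35, b_35 | prod [a_i, b_i] > has 2g = 70 generators and 1 relator.
Before the relator condition, cocycle space has dim 3*70 = 210.
d_2 is surjective at irreducible rho (its cokernel H^2 is dual to H^0 = 0), so dim Z^1 = 210 - 3 = 207.
Coboundaries contribute dim B^1 = 3 (injective at irreducible rho).
dim X = dim H^1 = 207 - 3 = 204.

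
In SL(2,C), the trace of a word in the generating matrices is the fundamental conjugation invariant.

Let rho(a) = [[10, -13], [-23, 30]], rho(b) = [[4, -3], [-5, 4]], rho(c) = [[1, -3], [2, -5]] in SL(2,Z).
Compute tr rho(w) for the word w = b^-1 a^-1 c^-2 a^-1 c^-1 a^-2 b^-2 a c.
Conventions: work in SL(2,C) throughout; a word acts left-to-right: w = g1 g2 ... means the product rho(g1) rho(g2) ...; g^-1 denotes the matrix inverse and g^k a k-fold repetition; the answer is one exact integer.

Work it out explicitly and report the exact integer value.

281695299157

rho(b^-1) = [[4, 3], [5, 4]]
... * rho(a^-1) = [[30, 13], [23, 10]]  ->  [[189, 82], [242, 105]]
... * rho(c^-1) = [[-5, 3], [-2, 1]]  ->  [[-1109, 649], [-1420, 831]]
... * rho(c^-1) = [[-5, 3], [-2, 1]]  ->  [[4247, -2678], [5438, -3429]]
... * rho(a^-1) = [[30, 13], [23, 10]]  ->  [[65816, 28431], [84273, 36404]]
... * rho(c^-1) = [[-5, 3], [-2, 1]]  ->  [[-385942, 225879], [-494173, 289223]]
... * rho(a^-1) = [[30, 13], [23, 10]]  ->  [[-6383043, -2758456], [-8173061, -3532019]]
... * rho(a^-1) = [[30, 13], [23, 10]]  ->  [[-254935778, -110564119], [-326428267, -141569983]]
... * rho(b^-1) = [[4, 3], [5, 4]]  ->  [[-1572563707, -1207063810], [-2013562983, -1545564733]]
... * rho(b^-1) = [[4, 3], [5, 4]]  ->  [[-12325573878, -9545946361], [-15782075597, -12222947881]]
... * rho(a) = [[10, -13], [-23, 30]]  ->  [[96301027523, -126145930416], [123307045293, -161521453669]]
... * rho(c) = [[1, -3], [2, -5]]  ->  [[-155990833309, 341826569511], [-199735862045, 437686132466]]
tr = -155990833309 + 437686132466 = 281695299157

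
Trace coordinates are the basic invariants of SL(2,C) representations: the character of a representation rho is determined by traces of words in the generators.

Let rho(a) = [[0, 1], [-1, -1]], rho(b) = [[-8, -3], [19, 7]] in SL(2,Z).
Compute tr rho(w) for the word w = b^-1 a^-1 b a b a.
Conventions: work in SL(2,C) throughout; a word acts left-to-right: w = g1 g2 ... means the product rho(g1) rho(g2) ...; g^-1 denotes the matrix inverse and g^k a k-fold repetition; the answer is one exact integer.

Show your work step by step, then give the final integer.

rho(b^-1) = [[7, 3], [-19, -8]]
... * rho(a^-1) = [[-1, -1], [1, 0]]  ->  [[-4, -7], [11, 19]]
... * rho(b) = [[-8, -3], [19, 7]]  ->  [[-101, -37], [273, 100]]
... * rho(a) = [[0, 1], [-1, -1]]  ->  [[37, -64], [-100, 173]]
... * rho(b) = [[-8, -3], [19, 7]]  ->  [[-1512, -559], [4087, 1511]]
... * rho(a) = [[0, 1], [-1, -1]]  ->  [[559, -953], [-1511, 2576]]
tr = 559 + 2576 = 3135

3135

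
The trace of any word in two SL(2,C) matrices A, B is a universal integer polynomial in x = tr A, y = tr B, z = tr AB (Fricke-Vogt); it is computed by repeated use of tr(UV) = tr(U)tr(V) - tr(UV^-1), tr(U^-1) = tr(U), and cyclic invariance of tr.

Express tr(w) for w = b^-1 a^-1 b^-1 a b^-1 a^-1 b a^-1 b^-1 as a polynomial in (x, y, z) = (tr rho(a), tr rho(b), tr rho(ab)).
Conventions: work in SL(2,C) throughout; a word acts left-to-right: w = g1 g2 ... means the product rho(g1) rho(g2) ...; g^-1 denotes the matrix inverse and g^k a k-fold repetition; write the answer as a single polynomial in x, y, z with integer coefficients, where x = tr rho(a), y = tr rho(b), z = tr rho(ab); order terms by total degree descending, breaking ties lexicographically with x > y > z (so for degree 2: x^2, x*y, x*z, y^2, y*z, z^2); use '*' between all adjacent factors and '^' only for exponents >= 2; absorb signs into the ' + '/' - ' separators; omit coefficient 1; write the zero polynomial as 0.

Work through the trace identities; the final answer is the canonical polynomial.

tr(a^-1) = tr(a) = x
tr(a^-1 b) = tr(b) tr(a) - tr(b a)   [inverse elimination on a] = x*y - z
tr(b^-1 a^-1) = tr(a^-1) tr(b) - tr(a^-1 b)   [inverse elimination on b] = z
tr(b^-1 a^-1 b^-1) = tr(b^-1 a^-1) tr(b) - tr(b^-1 a^-1 b)   [inverse elimination on b] = y*z - x
tr(a b a b) = tr(b a) tr(b a) - tr(1)   [split at a repeated b] = z^2 - 2
tr(a b a) = tr(a) tr(b a) - tr(b)   [square of a] = x*z - y
tr(b a b a b) = tr(b) tr(a b a b) - tr(a b a)   [square of b] = y*z^2 - x*z - y
tr(b a b a b a) = tr(a b a b) tr(a b) - tr(b a)   [split at a repeated a] = z^3 - 3*z
apply: tr(a b a b a^-1 b) = tr(b a b a b) tr(a) - tr(b a b a b a)   [inverse elimination on a] = x*y*z^2 - x^2*z - z^3 - x*y + 3*z
tr(a^-1 b^-1 a b a b) = tr(a b a b a^-1) tr(b) - tr(a b a b a^-1 b)   [inverse elimination on b] = -x*y*z^2 + x^2*z + y^2*z + z^3 - 3*z
apply: tr(b^-1 a^-1 b^-1 a b a) = tr(a^-1 b^-1 a b a) tr(b) - tr(a^-1 b^-1 a b a b)   [inverse elimination on b] = x*y*z^2 - x^2*z - y^2*z - z^3 + x*y + 3*z
use: tr(a^-1 b^-1 a^-1 b^-1 a b) = tr(b^-1 a^-1 b^-1 a b) tr(a) - tr(b^-1 a^-1 b^-1 a b a)   [inverse elimination on a] = -x*y*z^2 + x^2*z + y^2*z + z^3 - 3*z
tr(b^-1 a^-1 b^-1 a b^-1 a^-1) = tr(a^-1 b^-1 a^-1 b^-1 a) tr(b) - tr(a^-1 b^-1 a^-1 b^-1 a b)   [inverse elimination on b] = x*y*z^2 - x^2*z - z^3 - x*y + 3*z
use: tr(a^2) = tr(a) tr(a) - tr(1)   [square of a] = x^2 - 2
apply: tr(a b a^2) = tr(a) tr(a b a) - tr(a b)   [square of a] = x^2*z - x*y - z
tr(a b a^2 b) = tr(a) tr(b a b a) - tr(b a b)   [square of a] = x*z^2 - y*z - x
tr(b a^2 b^-1 a) = tr(a b a^2) tr(b) - tr(a b a^2 b)   [inverse elimination on b] = x^2*y*z - x*y^2 - x*z^2 + x
tr(a^2 b^-1 a^-1 b) = tr(b a^2 b^-1) tr(a) - tr(b a^2 b^-1 a)   [inverse elimination on a] = -x^2*y*z + x^3 + x*y^2 + x*z^2 - 3*x
use: tr(a b^-1 a^-1 b^-1 a) = tr(a^2 b^-1 a^-1) tr(b) - tr(a^2 b^-1 a^-1 b)   [inverse elimination on b] = x^2*y*z - x^3 - x*z^2 - y*z + 3*x
tr(a b^-1 a b a b) = tr(a b a b a) tr(b) - tr(a b a b a b)   [inverse elimination on b] = x*y*z^2 - y^2*z - z^3 - x*y + 3*z
use: tr(b^-1 a b^-1 a b a) = tr(a b^-1 a b a) tr(b) - tr(a b^-1 a b a b)   [inverse elimination on b] = x^2*y^2*z - x*y^3 - 2*x*y*z^2 + y^2*z + z^3 + 2*x*y - 3*z
apply: tr(b^-1 a b^-1 a b a b^-1) = tr(b^-1 a b^-1 a b a) tr(b) - tr(b^-1 a b^-1 a b a b)   [inverse elimination on b] = x^2*y^3*z - x*y^4 - 2*x*y^2*z^2 - x^2*y*z + y^3*z + y*z^3 + 3*x*y^2 + x*z^2 - 3*y*z - x
apply: tr(a b a^3) = tr(a) tr(a b a^2) - tr(a b a)   [square of a] = x^3*z - x^2*y - 2*x*z + y
tr(a b a^3 b) = tr(a) tr(b a b a^2) - tr(b a b a)   [square of a] = x^2*z^2 - x*y*z - x^2 - z^2 + 2
apply: tr(a b^-1 a b a^2) = tr(a b a^3) tr(b) - tr(a b a^3 b)   [inverse elimination on b] = x^3*y*z - x^2*y^2 - x^2*z^2 - x*y*z + x^2 + y^2 + z^2 - 2
tr(b a^2 b) = tr(b) tr(a^2 b) - tr(a^2)   [square of b] = x*y*z - x^2 - y^2 + 2
apply: tr(a b a^2 b a) = tr(a) tr(b a^2 b a) - tr(b a^2 b)   [square of a] = x^2*z^2 - 2*x*y*z + y^2 - 2
use: tr(a b a^2 b a b) = tr(a) tr(b a b a b a) - tr(b a b a b)   [square of a] = x*z^3 - y*z^2 - 2*x*z + y
apply: tr(a b^-1 a b a^2 b) = tr(a b a^2 b a) tr(b) - tr(a b a^2 b a b)   [inverse elimination on b] = x^2*y*z^2 - 2*x*y^2*z - x*z^3 + y^3 + y*z^2 + 2*x*z - 3*y
tr(a b^-1 a b^-1 a b a) = tr(a b^-1 a b a^2) tr(b) - tr(a b^-1 a b a^2 b)   [inverse elimination on b] = x^3*y^2*z - x^2*y^3 - 2*x^2*y*z^2 + x*y^2*z + x*z^3 + x^2*y - 2*x*z + y
tr(a b^-1 a b a b a) = tr(a b a b a^2) tr(b) - tr(a b a b a^2 b)   [inverse elimination on b] = x^2*y*z^2 - x*y^2*z - x*z^3 - x^2*y + 2*x*z + y
use: tr(a b a b a b a b) = tr(a b a b) tr(a b a b) - tr(1)   [split at a repeated a] = z^4 - 4*z^2 + 2
apply: tr(a b^-1 a b a b a b) = tr(a b a b a b a) tr(b) - tr(a b a b a b a b)   [inverse elimination on b] = x*y*z^3 - y^2*z^2 - z^4 - 2*x*y*z + y^2 + 4*z^2 - 2
use: tr(a b^-1 a b^-1 a b a b) = tr(a b^-1 a b a b a) tr(b) - tr(a b^-1 a b a b a b)   [inverse elimination on b] = x^2*y^2*z^2 - x*y^3*z - 2*x*y*z^3 - x^2*y^2 + y^2*z^2 + z^4 + 4*x*y*z - 4*z^2 + 2
tr(b^-1 a b^-1 a b a b^-1 a) = tr(a b^-1 a b^-1 a b a) tr(b) - tr(a b^-1 a b^-1 a b a b)   [inverse elimination on b] = x^3*y^3*z - x^2*y^4 - 3*x^2*y^2*z^2 + 2*x*y^3*z + 3*x*y*z^3 + 2*x^2*y^2 - y^2*z^2 - z^4 - 6*x*y*z + y^2 + 4*z^2 - 2
apply: tr(b a b^-1 a^-1 b^-1 a b^-1 a) = tr(b^-1 a b^-1 a b a b^-1) tr(a) - tr(b^-1 a b^-1 a b a b^-1 a)   [inverse elimination on a] = x^2*y^2*z^2 - x^3*y*z - x*y^3*z - 2*x*y*z^3 + x^2*y^2 + x^2*z^2 + y^2*z^2 + z^4 + 3*x*y*z - x^2 - y^2 - 4*z^2 + 2
tr(a^-1 b^-1 a b^-1 a^-1 b a b^-1) = tr(b a b^-1 a^-1 b^-1 a b^-1) tr(a) - tr(b a b^-1 a^-1 b^-1 a b^-1 a)   [inverse elimination on a] = -x^2*y^2*z^2 + 2*x^3*y*z + x*y^3*z + 2*x*y*z^3 - x^4 - x^2*y^2 - 2*x^2*z^2 - y^2*z^2 - z^4 - 4*x*y*z + 4*x^2 + y^2 + 4*z^2 - 2
use: tr(b^-2 a^-1 b^-1 a b^-1 a^-1 b a) = tr(a^-1 b^-1 a b^-1 a^-1 b a b^-1) tr(b) - tr(a^-1 b^-1 a b^-1 a^-1 b a)   [inverse elimination on b] = -x^2*y^3*z^2 + 2*x^3*y^2*z + x*y^4*z + 2*x*y^2*z^3 - x^4*y - x^2*y^3 - 2*x^2*y*z^2 - y^3*z^2 - y*z^4 - 4*x*y^2*z + 4*x^2*y + y^3 + 4*y*z^2 - 3*y
tr(b^-1 a^-1 b^-1 a b^-1 a^-1 b a^-1 b^-1) = tr(b^-2 a^-1 b^-1 a b^-1 a^-1 b) tr(a) - tr(b^-2 a^-1 b^-1 a b^-1 a^-1 b a)   [inverse elimination on a] = x^2*y^3*z^2 - 2*x^3*y^2*z - x*y^4*z - 2*x*y^2*z^3 + x^4*y + x^2*y^3 + 3*x^2*y*z^2 + y^3*z^2 + y*z^4 - x^3*z + 4*x*y^2*z - x*z^3 - 5*x^2*y - y^3 - 4*y*z^2 + 3*x*z + 3*y

x^2*y^3*z^2 - 2*x^3*y^2*z - x*y^4*z - 2*x*y^2*z^3 + x^4*y + x^2*y^3 + 3*x^2*y*z^2 + y^3*z^2 + y*z^4 - x^3*z + 4*x*y^2*z - x*z^3 - 5*x^2*y - y^3 - 4*y*z^2 + 3*x*z + 3*y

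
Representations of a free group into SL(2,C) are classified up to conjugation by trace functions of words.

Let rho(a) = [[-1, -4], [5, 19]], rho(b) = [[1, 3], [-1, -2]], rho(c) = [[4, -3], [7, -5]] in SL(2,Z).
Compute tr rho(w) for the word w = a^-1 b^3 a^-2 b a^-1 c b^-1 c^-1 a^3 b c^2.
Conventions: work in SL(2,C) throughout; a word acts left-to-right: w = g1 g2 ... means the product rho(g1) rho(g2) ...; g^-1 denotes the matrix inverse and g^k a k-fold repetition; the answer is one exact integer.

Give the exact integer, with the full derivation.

rho(a^-1) = [[19, 4], [-5, -1]]
... * rho(b) = [[1, 3], [-1, -2]]  ->  [[15, 49], [-4, -13]]
... * rho(b) = [[1, 3], [-1, -2]]  ->  [[-34, -53], [9, 14]]
... * rho(b) = [[1, 3], [-1, -2]]  ->  [[19, 4], [-5, -1]]
... * rho(a^-1) = [[19, 4], [-5, -1]]  ->  [[341, 72], [-90, -19]]
... * rho(a^-1) = [[19, 4], [-5, -1]]  ->  [[6119, 1292], [-1615, -341]]
... * rho(b) = [[1, 3], [-1, -2]]  ->  [[4827, 15773], [-1274, -4163]]
... * rho(a^-1) = [[19, 4], [-5, -1]]  ->  [[12848, 3535], [-3391, -933]]
... * rho(c) = [[4, -3], [7, -5]]  ->  [[76137, -56219], [-20095, 14838]]
... * rho(b^-1) = [[-2, -3], [1, 1]]  ->  [[-208493, -284630], [55028, 75123]]
... * rho(c^-1) = [[-5, 3], [-7, 4]]  ->  [[3034875, -1763999], [-801001, 465576]]
... * rho(a) = [[-1, -4], [5, 19]]  ->  [[-11854870, -45655481], [3128881, 12049948]]
... * rho(a) = [[-1, -4], [5, 19]]  ->  [[-216422535, -820034659], [57120859, 216433488]]
... * rho(a) = [[-1, -4], [5, 19]]  ->  [[-3883750760, -14714968381], [1025046581, 3883752836]]
... * rho(b) = [[1, 3], [-1, -2]]  ->  [[10831217621, 17778684482], [-2858706255, -4692365929]]
... * rho(c) = [[4, -3], [7, -5]]  ->  [[167775661858, -121387075273], [-44281386523, 32037948410]]
... * rho(c) = [[4, -3], [7, -5]]  ->  [[-178606879479, 103608390791], [47140092778, -27345582481]]
tr = -178606879479 + -27345582481 = -205952461960

-205952461960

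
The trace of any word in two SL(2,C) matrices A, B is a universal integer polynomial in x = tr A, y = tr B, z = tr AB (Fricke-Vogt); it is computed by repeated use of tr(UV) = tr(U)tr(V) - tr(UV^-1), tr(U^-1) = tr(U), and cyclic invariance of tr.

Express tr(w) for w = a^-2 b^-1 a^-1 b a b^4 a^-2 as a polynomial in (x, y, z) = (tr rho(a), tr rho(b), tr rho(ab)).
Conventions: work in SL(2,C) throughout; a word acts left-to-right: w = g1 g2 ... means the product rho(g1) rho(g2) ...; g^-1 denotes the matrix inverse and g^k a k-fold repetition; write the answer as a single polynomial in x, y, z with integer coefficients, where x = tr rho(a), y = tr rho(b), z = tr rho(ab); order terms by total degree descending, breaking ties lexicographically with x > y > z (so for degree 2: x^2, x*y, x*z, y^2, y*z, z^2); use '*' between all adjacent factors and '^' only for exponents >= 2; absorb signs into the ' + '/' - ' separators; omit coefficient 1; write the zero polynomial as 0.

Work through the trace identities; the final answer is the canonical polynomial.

x^4*y^4*z^2 - x^5*y^3*z - x^3*y^5*z - x^3*y^3*z^3 + x^4*y^4 - 2*x^4*y^2*z^2 - 2*x^2*y^4*z^2 + 2*x^5*y*z + 6*x^3*y^3*z + 2*x^3*y*z^3 + 2*x*y^5*z + 2*x*y^3*z^3 - 2*x^4*y^2 - 2*x^2*y^4 + 5*x^2*y^2*z^2 - 9*x^3*y*z - 9*x*y^3*z - 4*x*y*z^3 + 4*x^2*y^2 - x^2*z^2 - y^2*z^2 + 11*x*y*z + x^2 + y^2 + z^2 - 2

tr(b^2) = tr(b) tr(b) - tr(1) = y^2 - 2
tr(b^3) = tr(b) tr(b^2) - tr(b) = y^3 - 3*y
tr(b^4) = tr(b) tr(b^3) - tr(b^2) = y^4 - 4*y^2 + 2
tr(b a b) = tr(b) tr(a b) - tr(a) = y*z - x
tr(b a b^2) = tr(b) tr(b a b) - tr(b a) = y^2*z - x*y - z
tr(b^4 a) = tr(b) tr(b a b^2) - tr(b a b) = y^3*z - x*y^2 - 2*y*z + x
tr(a^-1 b^4) = tr(b^4) tr(a) - tr(b^4 a) = x*y^4 - y^3*z - 3*x*y^2 + 2*y*z + x
tr(a^-2 b^4) = tr(a^-1 b^4) tr(a) - tr(a^-1 b^4 a) = x^2*y^4 - x*y^3*z - 3*x^2*y^2 - y^4 + 2*x*y*z + x^2 + 4*y^2 - 2
tr(b^4 a^-3) = tr(a^-2 b^4) tr(a) - tr(a^-2 b^4 a) = x^3*y^4 - x^2*y^3*z - 3*x^3*y^2 - 2*x*y^4 + 2*x^2*y*z + y^3*z + x^3 + 7*x*y^2 - 2*y*z - 3*x
tr(b a b^4) = tr(b) tr(b^2 a b^2) - tr(b^2 a b) = y^4*z - x*y^3 - 3*y^2*z + 2*x*y + z
tr(a b a b) = tr(a b) tr(a b) - tr(1)   [split at repeated a] = z^2 - 2
tr(a b a) = tr(a) tr(b a) - tr(b) = x*z - y
tr(a b a b^2) = tr(b) tr(a b a b) - tr(a b a) = y*z^2 - x*z - y
tr(b a b a b^2) = tr(b) tr(a b a b^2) - tr(a b a b) = y^2*z^2 - x*y*z - y^2 - z^2 + 2
tr(b a b^4 a) = tr(b) tr(b a b a b^2) - tr(b a b a b) = y^3*z^2 - x*y^2*z - y^3 - 2*y*z^2 + x*z + 3*y
tr(b a b^4 a^-1) = tr(b a b^4) tr(a) - tr(b a b^4 a) = x*y^4*z - x^2*y^3 - y^3*z^2 - 2*x*y^2*z + 2*x^2*y + y^3 + 2*y*z^2 - 3*y
tr(b a b^4 a^-2) = tr(b a b^4 a^-1) tr(a) - tr(b a b^4) = x^2*y^4*z - x^3*y^3 - x*y^3*z^2 - 2*x^2*y^2*z - y^4*z + 2*x^3*y + 2*x*y^3 + 2*x*y*z^2 + 3*y^2*z - 5*x*y - z
tr(b a b^4 a^-3) = tr(b a b^4 a^-2) tr(a) - tr(b a b^4 a^-1) = x^3*y^4*z - x^4*y^3 - x^2*y^3*z^2 - 2*x^3*y^2*z - 2*x*y^4*z + 2*x^4*y + 3*x^2*y^3 + 2*x^2*y*z^2 + y^3*z^2 + 5*x*y^2*z - 7*x^2*y - y^3 - 2*y*z^2 - x*z + 3*y
tr(b a b a b^4) = tr(b) tr(b^2 a b a b^2) - tr(b^2 a b a b) = y^4*z^2 - x*y^3*z - y^4 - 3*y^2*z^2 + 2*x*y*z + 4*y^2 + z^2 - 2
tr(a b a b a b) = tr(b a) tr(b a b a) - tr(b^-1 a^-1)   [split at repeated b] = z^3 - 3*z
tr(a b a b a) = tr(a) tr(b a b a) - tr(b a b) = x*z^2 - y*z - x
tr(b a b a b a b) = tr(b) tr(a b a b a b) - tr(a b a b a) = y*z^3 - x*z^2 - 2*y*z + x
tr(a b a b a b^3) = tr(b) tr(b a b a b a b) - tr(b a b a b a) = y^2*z^3 - x*y*z^2 - 2*y^2*z - z^3 + x*y + 3*z
tr(b a b a b^4 a) = tr(b) tr(a b a b a b^3) - tr(a b a b a b^2) = y^3*z^3 - x*y^2*z^2 - 2*y^3*z - 2*y*z^3 + x*y^2 + x*z^2 + 5*y*z - x
tr(a^-1 b a b a b^4) = tr(b a b a b^4) tr(a) - tr(b a b a b^4 a) = x*y^4*z^2 - x^2*y^3*z - y^3*z^3 - x*y^4 - 2*x*y^2*z^2 + 2*x^2*y*z + 2*y^3*z + 2*y*z^3 + 3*x*y^2 - 5*y*z - x
tr(a^-1 b a b a b^4 a^-1) = tr(a^-1 b a b a b^4) tr(a) - tr(a^-1 b a b a b^4 a) = x^2*y^4*z^2 - x^3*y^3*z - x*y^3*z^3 - x^2*y^4 - 2*x^2*y^2*z^2 - y^4*z^2 + 2*x^3*y*z + 3*x*y^3*z + 2*x*y*z^3 + 3*x^2*y^2 + y^4 + 3*y^2*z^2 - 7*x*y*z - x^2 - 4*y^2 - z^2 + 2
tr(a^-1 b a b a b^4 a^-2) = tr(a^-1 b a b a b^4 a^-1) tr(a) - tr(a^-1 b a b a b^4) = x^3*y^4*z^2 - x^4*y^3*z - x^2*y^3*z^3 - x^3*y^4 - 2*x^3*y^2*z^2 - 2*x*y^4*z^2 + 2*x^4*y*z + 4*x^2*y^3*z + 2*x^2*y*z^3 + y^3*z^3 + 3*x^3*y^2 + 2*x*y^4 + 5*x*y^2*z^2 - 9*x^2*y*z - 2*y^3*z - 2*y*z^3 - x^3 - 7*x*y^2 - x*z^2 + 5*y*z + 3*x
tr(a b a b^4 a^-4 b) = tr(a^-1 b a b a b^4 a^-2) tr(a) - tr(a^-1 b a b a b^4 a^-1) = x^4*y^4*z^2 - x^5*y^3*z - x^3*y^3*z^3 - x^4*y^4 - 2*x^4*y^2*z^2 - 3*x^2*y^4*z^2 + 2*x^5*y*z + 5*x^3*y^3*z + 2*x^3*y*z^3 + 2*x*y^3*z^3 + 3*x^4*y^2 + 3*x^2*y^4 + 7*x^2*y^2*z^2 + y^4*z^2 - 11*x^3*y*z - 5*x*y^3*z - 4*x*y*z^3 - x^4 - 10*x^2*y^2 - x^2*z^2 - y^4 - 3*y^2*z^2 + 12*x*y*z + 4*x^2 + 4*y^2 + z^2 - 2
tr(b a b^4 a^-4 b^-1 a) = tr(a b a b^4 a^-4) tr(b) - tr(a b a b^4 a^-4 b) = -x^4*y^4*z^2 + x^5*y^3*z + x^3*y^5*z + x^3*y^3*z^3 + 2*x^4*y^2*z^2 + 2*x^2*y^4*z^2 - 2*x^5*y*z - 7*x^3*y^3*z - 2*x^3*y*z^3 - 2*x*y^5*z - 2*x*y^3*z^3 - x^4*y^2 - 5*x^2*y^2*z^2 + 11*x^3*y*z + 10*x*y^3*z + 4*x*y*z^3 + x^4 + 3*x^2*y^2 + x^2*z^2 + y^2*z^2 - 13*x*y*z - 4*x^2 - y^2 - z^2 + 2
tr(a^-2 b^-1 a^-1 b a b^4 a^-2) = tr(b a b^4 a^-4 b^-1) tr(a) - tr(b a b^4 a^-4 b^-1 a) = x^4*y^4*z^2 - x^5*y^3*z - x^3*y^5*z - x^3*y^3*z^3 + x^4*y^4 - 2*x^4*y^2*z^2 - 2*x^2*y^4*z^2 + 2*x^5*y*z + 6*x^3*y^3*z + 2*x^3*y*z^3 + 2*x*y^5*z + 2*x*y^3*z^3 - 2*x^4*y^2 - 2*x^2*y^4 + 5*x^2*y^2*z^2 - 9*x^3*y*z - 9*x*y^3*z - 4*x*y*z^3 + 4*x^2*y^2 - x^2*z^2 - y^2*z^2 + 11*x*y*z + x^2 + y^2 + z^2 - 2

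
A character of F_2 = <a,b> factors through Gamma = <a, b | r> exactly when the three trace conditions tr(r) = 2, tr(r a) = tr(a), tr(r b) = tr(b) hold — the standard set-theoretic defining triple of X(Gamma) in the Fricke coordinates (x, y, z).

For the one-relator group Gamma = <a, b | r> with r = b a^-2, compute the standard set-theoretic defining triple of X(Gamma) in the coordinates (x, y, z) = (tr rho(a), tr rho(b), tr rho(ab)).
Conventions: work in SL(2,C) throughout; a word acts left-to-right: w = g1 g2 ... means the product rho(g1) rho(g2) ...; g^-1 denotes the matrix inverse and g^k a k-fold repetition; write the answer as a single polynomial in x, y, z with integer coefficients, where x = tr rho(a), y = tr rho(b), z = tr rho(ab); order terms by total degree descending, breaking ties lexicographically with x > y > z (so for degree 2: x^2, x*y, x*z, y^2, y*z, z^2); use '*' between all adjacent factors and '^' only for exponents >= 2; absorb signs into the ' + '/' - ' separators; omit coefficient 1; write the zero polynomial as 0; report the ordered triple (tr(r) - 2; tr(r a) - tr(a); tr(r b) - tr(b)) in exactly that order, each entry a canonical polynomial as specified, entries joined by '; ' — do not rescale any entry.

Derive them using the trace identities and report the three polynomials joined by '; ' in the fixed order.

x^2*y - x*z - y - 2; x*y - x - z; x^2*y^2 - x*y*z - x^2 - y^2 - y + 2

trace(a^-1 b) = trace(b)*trace(a) - trace(b a)  (eliminate a^-1) = x*y - z
trace(b a^-2) = trace(a^-1 b)*trace(a) - trace(a^-1 b a)  (eliminate a^-1) = x^2*y - x*z - y
trace(b^2) = trace(b)*trace(b) - trace(1) = y^2 - 2
trace(b^2 a) = trace(b)*trace(a b) - trace(a) = y*z - x
trace(a^-1 b^2) = trace(b^2)*trace(a) - trace(b^2 a) = x*y^2 - y*z - x
so trace(b a^-2 b) = trace(a^-1 b^2)*trace(a) - trace(a^-1 b^2 a) = x^2*y^2 - x*y*z - x^2 - y^2 + 2
assemble the triple (trace(r) - 2; trace(r a) - x; trace(r b) - y)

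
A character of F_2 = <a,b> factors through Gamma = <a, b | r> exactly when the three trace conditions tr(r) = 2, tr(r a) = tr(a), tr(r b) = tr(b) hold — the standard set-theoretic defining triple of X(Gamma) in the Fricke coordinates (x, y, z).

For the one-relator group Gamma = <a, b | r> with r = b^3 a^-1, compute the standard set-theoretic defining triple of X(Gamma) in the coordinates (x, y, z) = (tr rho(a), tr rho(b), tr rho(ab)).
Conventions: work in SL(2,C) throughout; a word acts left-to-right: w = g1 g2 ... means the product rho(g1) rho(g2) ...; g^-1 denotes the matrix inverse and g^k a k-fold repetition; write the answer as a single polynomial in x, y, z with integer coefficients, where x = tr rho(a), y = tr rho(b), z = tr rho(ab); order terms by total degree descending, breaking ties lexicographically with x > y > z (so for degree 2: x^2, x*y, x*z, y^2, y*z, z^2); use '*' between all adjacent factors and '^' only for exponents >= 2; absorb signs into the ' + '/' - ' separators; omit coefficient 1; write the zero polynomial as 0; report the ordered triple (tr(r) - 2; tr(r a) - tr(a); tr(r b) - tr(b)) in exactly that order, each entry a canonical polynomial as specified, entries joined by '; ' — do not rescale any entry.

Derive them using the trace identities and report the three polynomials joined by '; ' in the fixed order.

x*y^3 - y^2*z - 2*x*y + z - 2; y^3 - x - 3*y; x*y^4 - y^3*z - 3*x*y^2 + 2*y*z + x - y

trace(b^2) = trace(b) * trace(b) - trace(1)   [square of b] = y^2 - 2
trace(b^3) = trace(b) * trace(b^2) - trace(b)   [square of b] = y^3 - 3*y
trace(a b^2) = trace(b) * trace(a b) - trace(a)   [square of b] = y*z - x
trace(b^3 a) = trace(b) * trace(a b^2) - trace(a b)   [square of b] = y^2*z - x*y - z
trace(b^3 a^-1) = trace(b^3) * trace(a) - trace(b^3 a)   [inverse elimination on a] = x*y^3 - y^2*z - 2*x*y + z
trace(b^4) = trace(b) * trace(b^3) - trace(b^2) = y^4 - 4*y^2 + 2
trace(b^4 a) = trace(b) * trace(b a b^2) - trace(b a b) = y^3*z - x*y^2 - 2*y*z + x
trace(b^3 a^-1 b) = trace(b^4) * trace(a) - trace(b^4 a) = x*y^4 - y^3*z - 3*x*y^2 + 2*y*z + x
assemble the triple (trace(r) - 2; trace(r a) - x; trace(r b) - y)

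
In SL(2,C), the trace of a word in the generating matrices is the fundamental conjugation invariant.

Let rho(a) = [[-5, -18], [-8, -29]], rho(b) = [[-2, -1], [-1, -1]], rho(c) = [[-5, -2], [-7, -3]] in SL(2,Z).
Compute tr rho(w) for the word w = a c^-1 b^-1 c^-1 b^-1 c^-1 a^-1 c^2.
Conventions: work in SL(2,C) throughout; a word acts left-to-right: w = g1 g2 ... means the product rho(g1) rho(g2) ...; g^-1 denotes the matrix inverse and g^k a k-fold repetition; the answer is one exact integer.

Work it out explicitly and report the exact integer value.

13062214

rho(a) = [[-5, -18], [-8, -29]]
... * rho(c^-1) = [[-3, 2], [7, -5]]  ->  [[-111, 80], [-179, 129]]
... * rho(b^-1) = [[-1, 1], [1, -2]]  ->  [[191, -271], [308, -437]]
... * rho(c^-1) = [[-3, 2], [7, -5]]  ->  [[-2470, 1737], [-3983, 2801]]
... * rho(b^-1) = [[-1, 1], [1, -2]]  ->  [[4207, -5944], [6784, -9585]]
... * rho(c^-1) = [[-3, 2], [7, -5]]  ->  [[-54229, 38134], [-87447, 61493]]
... * rho(a^-1) = [[-29, 18], [8, -5]]  ->  [[1877713, -1166792], [3027907, -1881511]]
... * rho(c) = [[-5, -2], [-7, -3]]  ->  [[-1221021, -255050], [-1968958, -411281]]
... * rho(c) = [[-5, -2], [-7, -3]]  ->  [[7890455, 3207192], [12723757, 5171759]]
tr = 7890455 + 5171759 = 13062214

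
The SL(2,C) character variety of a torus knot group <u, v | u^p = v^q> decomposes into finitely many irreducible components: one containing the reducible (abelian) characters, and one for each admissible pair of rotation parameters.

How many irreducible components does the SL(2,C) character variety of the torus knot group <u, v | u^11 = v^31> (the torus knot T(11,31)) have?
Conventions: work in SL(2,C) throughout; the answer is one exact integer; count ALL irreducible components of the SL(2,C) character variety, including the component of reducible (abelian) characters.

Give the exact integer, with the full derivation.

151

For T(11,31): irreducibility forces the central element u^11 = v^31 to one of +I, -I.
On an irreducible component, tr(u) is locked at 2*cos(pi*alpha/11) for some alpha in 1..10, and tr(v) at 2*cos(pi*beta/31) for some beta in 1..30.
Consistency of u^11 = (-1)^alpha I with v^31 = (-1)^beta I forces alpha = beta (mod 2).
Enumerate parity-matched pairs: 5*15 odd-odd plus 5*15 even-even gives 150.
Total: 150 irreducible-character components + 1 reducible (abelian) component = 151.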